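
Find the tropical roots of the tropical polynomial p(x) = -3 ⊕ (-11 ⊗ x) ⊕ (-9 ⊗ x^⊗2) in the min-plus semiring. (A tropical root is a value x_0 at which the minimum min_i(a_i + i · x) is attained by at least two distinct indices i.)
Roots: {-2, 8}

Each tropical root is a break point of the lower envelope of the lines y = a_i + i · x (there are 3 lines, with slopes 0, 1, ..., 2). Only the lines that attain the minimum somewhere contribute to roots; other lines are dominated. Here the surviving (envelope) indices are i = 2, i = 1, i = 0.
Intersections between consecutive envelope lines give the roots: for adjacent envelope indices i < j the intersection is x = (a_i − a_j) / (j − i). Reading off the sorted break points: {-2, 8}.
Verification: at each break x_0, at least two indices attain the minimum of min_i(a_i + i · x_0).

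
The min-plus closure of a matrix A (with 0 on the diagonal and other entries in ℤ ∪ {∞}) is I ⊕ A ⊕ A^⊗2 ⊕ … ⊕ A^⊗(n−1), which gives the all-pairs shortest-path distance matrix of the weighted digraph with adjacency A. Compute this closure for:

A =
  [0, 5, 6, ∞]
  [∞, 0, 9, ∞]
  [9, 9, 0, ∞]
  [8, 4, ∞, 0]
Closure =
  [0, 5, 6, ∞]
  [18, 0, 9, ∞]
  [9, 9, 0, ∞]
  [8, 4, 13, 0]

This is the Floyd-Warshall all-pairs shortest-path computation. For each intermediate vertex k = 0, 1, …, 3, update dist[i][j] ← min(dist[i][j], dist[i][k] + dist[k][j]). The final matrix gives, for each (i, j), the minimum total weight of any directed path from i to j (possibly empty when i = j).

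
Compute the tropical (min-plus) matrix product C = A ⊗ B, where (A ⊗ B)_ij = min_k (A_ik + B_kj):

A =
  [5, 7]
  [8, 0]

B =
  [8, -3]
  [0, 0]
A ⊗ B =
  [7, 2]
  [0, 0]

Apply the min-plus product entry-by-entry:
  C[0][0] = min over k of (A[0][0] + B[0][0] = 5 + 8 = 13, A[0][1] + B[1][0] = 7 + 0 = 7) = 7 (attained at k = 1)
  C[0][1] = min over k of (A[0][0] + B[0][1] = 5 + -3 = 2, A[0][1] + B[1][1] = 7 + 0 = 7) = 2 (attained at k = 0)
  C[1][0] = min over k of (A[1][0] + B[0][0] = 8 + 8 = 16, A[1][1] + B[1][0] = 0 + 0 = 0) = 0 (attained at k = 1)
  C[1][1] = min over k of (A[1][0] + B[0][1] = 8 + -3 = 5, A[1][1] + B[1][1] = 0 + 0 = 0) = 0 (attained at k = 1)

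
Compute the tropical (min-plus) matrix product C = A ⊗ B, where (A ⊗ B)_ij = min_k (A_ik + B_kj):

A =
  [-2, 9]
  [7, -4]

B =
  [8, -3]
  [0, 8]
A ⊗ B =
  [6, -5]
  [-4, 4]

Apply the min-plus product entry-by-entry:
  C[0][0] = min over k of (A[0][0] + B[0][0] = -2 + 8 = 6, A[0][1] + B[1][0] = 9 + 0 = 9) = 6 (attained at k = 0)
  C[0][1] = min over k of (A[0][0] + B[0][1] = -2 + -3 = -5, A[0][1] + B[1][1] = 9 + 8 = 17) = -5 (attained at k = 0)
  C[1][0] = min over k of (A[1][0] + B[0][0] = 7 + 8 = 15, A[1][1] + B[1][0] = -4 + 0 = -4) = -4 (attained at k = 1)
  C[1][1] = min over k of (A[1][0] + B[0][1] = 7 + -3 = 4, A[1][1] + B[1][1] = -4 + 8 = 4) = 4 (attained at k = 0)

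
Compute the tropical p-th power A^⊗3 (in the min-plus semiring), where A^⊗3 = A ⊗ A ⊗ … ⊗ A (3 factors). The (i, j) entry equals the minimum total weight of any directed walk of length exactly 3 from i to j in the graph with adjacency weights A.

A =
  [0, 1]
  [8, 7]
A^⊗3 =
  [0, 1]
  [8, 9]

Each entry (A^⊗3)_ij equals the minimum over all length-3 walks i = v_0 → v_1 → … → v_3 = j of Σ_t A[v_t][v_{t+1}]. For example, for (i, j) = (0, 1) we minimise over 4 possible intermediate vertex sequences; the minimum is 1, attained along the walk 0 → 0 → 0 → 1.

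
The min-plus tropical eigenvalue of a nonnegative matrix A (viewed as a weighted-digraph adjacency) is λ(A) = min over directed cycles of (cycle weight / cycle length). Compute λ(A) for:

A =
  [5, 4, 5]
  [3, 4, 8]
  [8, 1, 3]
λ(A) = 3

Enumerate directed cycles and compute their means (weight / length). Sample:
  cycle 0 → 0: weight = 5, length = 1, mean = 5/1 ≈ 5.000
  cycle 1 → 1: weight = 4, length = 1, mean = 4/1 ≈ 4.000
  cycle 2 → 2: weight = 3, length = 1, mean = 3/1 ≈ 3.000
  cycle 0 → 1 → 0: weight = 7, length = 2, mean = 7/2 ≈ 3.500
  cycle 0 → 2 → 0: weight = 13, length = 2, mean = 13/2 ≈ 6.500
  cycle 1 → 0 → 1: weight = 7, length = 2, mean = 7/2 ≈ 3.500
Minimum mean = 3.000, attained e.g. along the cycle 2 → 2 with weight 3 and length 1. So λ(A) = 3/1 = 3.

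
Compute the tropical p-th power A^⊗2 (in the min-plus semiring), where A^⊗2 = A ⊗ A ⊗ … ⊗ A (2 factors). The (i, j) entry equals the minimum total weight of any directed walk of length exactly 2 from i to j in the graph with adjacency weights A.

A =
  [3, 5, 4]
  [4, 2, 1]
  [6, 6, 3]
A^⊗2 =
  [6, 7, 6]
  [6, 4, 3]
  [9, 8, 6]

Each entry (A^⊗2)_ij equals the minimum over all length-2 walks i = v_0 → v_1 → … → v_2 = j of Σ_t A[v_t][v_{t+1}]. For example, for (i, j) = (0, 2) we minimise over 3 possible intermediate vertex sequences; the minimum is 6, attained along the walk 0 → 1 → 2.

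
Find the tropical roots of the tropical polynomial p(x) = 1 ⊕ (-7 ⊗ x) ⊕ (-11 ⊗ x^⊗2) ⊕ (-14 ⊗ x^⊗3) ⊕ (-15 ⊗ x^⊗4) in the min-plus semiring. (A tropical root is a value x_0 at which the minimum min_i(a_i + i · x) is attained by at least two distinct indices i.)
Roots: {1, 3, 4, 8}

Each tropical root is a break point of the lower envelope of the lines y = a_i + i · x (there are 5 lines, with slopes 0, 1, ..., 4). Only the lines that attain the minimum somewhere contribute to roots; other lines are dominated. Here the surviving (envelope) indices are i = 4, i = 3, i = 2, i = 1, i = 0.
Intersections between consecutive envelope lines give the roots: for adjacent envelope indices i < j the intersection is x = (a_i − a_j) / (j − i). Reading off the sorted break points: {1, 3, 4, 8}.
Verification: at each break x_0, at least two indices attain the minimum of min_i(a_i + i · x_0).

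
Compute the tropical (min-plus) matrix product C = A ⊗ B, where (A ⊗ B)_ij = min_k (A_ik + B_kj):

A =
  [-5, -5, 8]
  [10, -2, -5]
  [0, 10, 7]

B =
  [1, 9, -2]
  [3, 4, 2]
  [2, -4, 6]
A ⊗ B =
  [-4, -1, -7]
  [-3, -9, 0]
  [1, 3, -2]

Apply the min-plus product entry-by-entry:
  C[0][0] = min over k of (A[0][0] + B[0][0] = -5 + 1 = -4, A[0][1] + B[1][0] = -5 + 3 = -2, A[0][2] + B[2][0] = 8 + 2 = 10) = -4 (attained at k = 0)
  C[0][1] = min over k of (A[0][0] + B[0][1] = -5 + 9 = 4, A[0][1] + B[1][1] = -5 + 4 = -1, A[0][2] + B[2][1] = 8 + -4 = 4) = -1 (attained at k = 1)
  C[0][2] = min over k of (A[0][0] + B[0][2] = -5 + -2 = -7, A[0][1] + B[1][2] = -5 + 2 = -3, A[0][2] + B[2][2] = 8 + 6 = 14) = -7 (attained at k = 0)
  C[1][0] = min over k of (A[1][0] + B[0][0] = 10 + 1 = 11, A[1][1] + B[1][0] = -2 + 3 = 1, A[1][2] + B[2][0] = -5 + 2 = -3) = -3 (attained at k = 2)
  C[1][1] = min over k of (A[1][0] + B[0][1] = 10 + 9 = 19, A[1][1] + B[1][1] = -2 + 4 = 2, A[1][2] + B[2][1] = -5 + -4 = -9) = -9 (attained at k = 2)
  C[1][2] = min over k of (A[1][0] + B[0][2] = 10 + -2 = 8, A[1][1] + B[1][2] = -2 + 2 = 0, A[1][2] + B[2][2] = -5 + 6 = 1) = 0 (attained at k = 1)
  C[2][0] = min over k of (A[2][0] + B[0][0] = 0 + 1 = 1, A[2][1] + B[1][0] = 10 + 3 = 13, A[2][2] + B[2][0] = 7 + 2 = 9) = 1 (attained at k = 0)
  C[2][1] = min over k of (A[2][0] + B[0][1] = 0 + 9 = 9, A[2][1] + B[1][1] = 10 + 4 = 14, A[2][2] + B[2][1] = 7 + -4 = 3) = 3 (attained at k = 2)
  C[2][2] = min over k of (A[2][0] + B[0][2] = 0 + -2 = -2, A[2][1] + B[1][2] = 10 + 2 = 12, A[2][2] + B[2][2] = 7 + 6 = 13) = -2 (attained at k = 0)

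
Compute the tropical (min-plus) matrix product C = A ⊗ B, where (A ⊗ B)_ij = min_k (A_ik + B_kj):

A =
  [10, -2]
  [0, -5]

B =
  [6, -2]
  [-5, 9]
A ⊗ B =
  [-7, 7]
  [-10, -2]

Apply the min-plus product entry-by-entry:
  C[0][0] = min over k of (A[0][0] + B[0][0] = 10 + 6 = 16, A[0][1] + B[1][0] = -2 + -5 = -7) = -7 (attained at k = 1)
  C[0][1] = min over k of (A[0][0] + B[0][1] = 10 + -2 = 8, A[0][1] + B[1][1] = -2 + 9 = 7) = 7 (attained at k = 1)
  C[1][0] = min over k of (A[1][0] + B[0][0] = 0 + 6 = 6, A[1][1] + B[1][0] = -5 + -5 = -10) = -10 (attained at k = 1)
  C[1][1] = min over k of (A[1][0] + B[0][1] = 0 + -2 = -2, A[1][1] + B[1][1] = -5 + 9 = 4) = -2 (attained at k = 0)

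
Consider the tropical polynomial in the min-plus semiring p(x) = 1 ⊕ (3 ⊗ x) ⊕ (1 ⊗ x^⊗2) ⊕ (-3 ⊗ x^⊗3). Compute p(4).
p(4) = 1

A tropical monomial a ⊗ x^⊗i evaluates to a + i · x. Evaluating each term at x = 4:
  Term 0 contributes 1 + 0 · 4 = 1
  Term 1 contributes 3 + 1 · 4 = 7
  Term 2 contributes 1 + 2 · 4 = 9
  Term 3 contributes -3 + 3 · 4 = 9
p(4) = ⊕ of these = min[1, 7, 9, 9] = 1.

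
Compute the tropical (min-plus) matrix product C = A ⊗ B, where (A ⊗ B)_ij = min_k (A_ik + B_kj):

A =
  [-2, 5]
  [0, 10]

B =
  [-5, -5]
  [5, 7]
A ⊗ B =
  [-7, -7]
  [-5, -5]

Apply the min-plus product entry-by-entry:
  C[0][0] = min over k of (A[0][0] + B[0][0] = -2 + -5 = -7, A[0][1] + B[1][0] = 5 + 5 = 10) = -7 (attained at k = 0)
  C[0][1] = min over k of (A[0][0] + B[0][1] = -2 + -5 = -7, A[0][1] + B[1][1] = 5 + 7 = 12) = -7 (attained at k = 0)
  C[1][0] = min over k of (A[1][0] + B[0][0] = 0 + -5 = -5, A[1][1] + B[1][0] = 10 + 5 = 15) = -5 (attained at k = 0)
  C[1][1] = min over k of (A[1][0] + B[0][1] = 0 + -5 = -5, A[1][1] + B[1][1] = 10 + 7 = 17) = -5 (attained at k = 0)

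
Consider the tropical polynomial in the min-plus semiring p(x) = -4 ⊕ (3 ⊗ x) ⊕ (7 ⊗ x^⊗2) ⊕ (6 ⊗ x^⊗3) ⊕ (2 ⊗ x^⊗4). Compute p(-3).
p(-3) = -10

A tropical monomial a ⊗ x^⊗i evaluates to a + i · x. Evaluating each term at x = -3:
  Term 0 contributes -4 + 0 · -3 = -4
  Term 1 contributes 3 + 1 · -3 = 0
  Term 2 contributes 7 + 2 · -3 = 1
  Term 3 contributes 6 + 3 · -3 = -3
  Term 4 contributes 2 + 4 · -3 = -10
p(-3) = ⊕ of these = min[-4, 0, 1, -3, -10] = -10.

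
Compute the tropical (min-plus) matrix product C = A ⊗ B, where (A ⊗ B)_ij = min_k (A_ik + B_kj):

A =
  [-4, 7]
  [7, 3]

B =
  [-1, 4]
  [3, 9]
A ⊗ B =
  [-5, 0]
  [6, 11]

Apply the min-plus product entry-by-entry:
  C[0][0] = min over k of (A[0][0] + B[0][0] = -4 + -1 = -5, A[0][1] + B[1][0] = 7 + 3 = 10) = -5 (attained at k = 0)
  C[0][1] = min over k of (A[0][0] + B[0][1] = -4 + 4 = 0, A[0][1] + B[1][1] = 7 + 9 = 16) = 0 (attained at k = 0)
  C[1][0] = min over k of (A[1][0] + B[0][0] = 7 + -1 = 6, A[1][1] + B[1][0] = 3 + 3 = 6) = 6 (attained at k = 0)
  C[1][1] = min over k of (A[1][0] + B[0][1] = 7 + 4 = 11, A[1][1] + B[1][1] = 3 + 9 = 12) = 11 (attained at k = 0)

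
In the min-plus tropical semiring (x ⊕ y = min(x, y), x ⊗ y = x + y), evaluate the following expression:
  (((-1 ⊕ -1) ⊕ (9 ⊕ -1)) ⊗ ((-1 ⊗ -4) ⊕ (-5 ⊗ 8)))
(((-1 ⊕ -1) ⊕ (9 ⊕ -1)) ⊗ ((-1 ⊗ -4) ⊕ (-5 ⊗ 8))) = -6

Expand innermost to outermost. Recall ⊕ takes the minimum of its arguments and ⊗ takes their sum. Working out the expression (((-1 ⊕ -1) ⊕ (9 ⊕ -1)) ⊗ ((-1 ⊗ -4) ⊕ (-5 ⊗ 8))) gives -6.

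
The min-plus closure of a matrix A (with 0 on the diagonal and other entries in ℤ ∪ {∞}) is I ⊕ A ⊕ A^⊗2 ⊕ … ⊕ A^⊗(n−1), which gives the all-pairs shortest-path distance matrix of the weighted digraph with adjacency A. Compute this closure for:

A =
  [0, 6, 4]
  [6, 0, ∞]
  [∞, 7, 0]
Closure =
  [0, 6, 4]
  [6, 0, 10]
  [13, 7, 0]

This is the Floyd-Warshall all-pairs shortest-path computation. For each intermediate vertex k = 0, 1, …, 2, update dist[i][j] ← min(dist[i][j], dist[i][k] + dist[k][j]). The final matrix gives, for each (i, j), the minimum total weight of any directed path from i to j (possibly empty when i = j).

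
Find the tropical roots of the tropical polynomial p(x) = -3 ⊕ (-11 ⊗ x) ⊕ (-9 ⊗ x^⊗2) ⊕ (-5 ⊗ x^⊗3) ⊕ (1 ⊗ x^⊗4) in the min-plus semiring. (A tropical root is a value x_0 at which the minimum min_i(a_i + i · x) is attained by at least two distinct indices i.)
Roots: {-6, -4, -2, 8}

Each tropical root is a break point of the lower envelope of the lines y = a_i + i · x (there are 5 lines, with slopes 0, 1, ..., 4). Only the lines that attain the minimum somewhere contribute to roots; other lines are dominated. Here the surviving (envelope) indices are i = 4, i = 3, i = 2, i = 1, i = 0.
Intersections between consecutive envelope lines give the roots: for adjacent envelope indices i < j the intersection is x = (a_i − a_j) / (j − i). Reading off the sorted break points: {-6, -4, -2, 8}.
Verification: at each break x_0, at least two indices attain the minimum of min_i(a_i + i · x_0).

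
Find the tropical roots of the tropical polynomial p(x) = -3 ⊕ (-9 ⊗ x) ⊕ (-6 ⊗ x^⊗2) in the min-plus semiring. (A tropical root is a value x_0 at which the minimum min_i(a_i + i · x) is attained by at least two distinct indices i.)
Roots: {-3, 6}

Each tropical root is a break point of the lower envelope of the lines y = a_i + i · x (there are 3 lines, with slopes 0, 1, ..., 2). Only the lines that attain the minimum somewhere contribute to roots; other lines are dominated. Here the surviving (envelope) indices are i = 2, i = 1, i = 0.
Intersections between consecutive envelope lines give the roots: for adjacent envelope indices i < j the intersection is x = (a_i − a_j) / (j − i). Reading off the sorted break points: {-3, 6}.
Verification: at each break x_0, at least two indices attain the minimum of min_i(a_i + i · x_0).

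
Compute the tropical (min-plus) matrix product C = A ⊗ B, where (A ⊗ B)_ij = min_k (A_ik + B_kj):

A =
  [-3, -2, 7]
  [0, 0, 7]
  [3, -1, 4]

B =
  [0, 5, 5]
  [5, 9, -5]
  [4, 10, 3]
A ⊗ B =
  [-3, 2, -7]
  [0, 5, -5]
  [3, 8, -6]

Apply the min-plus product entry-by-entry:
  C[0][0] = min over k of (A[0][0] + B[0][0] = -3 + 0 = -3, A[0][1] + B[1][0] = -2 + 5 = 3, A[0][2] + B[2][0] = 7 + 4 = 11) = -3 (attained at k = 0)
  C[0][1] = min over k of (A[0][0] + B[0][1] = -3 + 5 = 2, A[0][1] + B[1][1] = -2 + 9 = 7, A[0][2] + B[2][1] = 7 + 10 = 17) = 2 (attained at k = 0)
  C[0][2] = min over k of (A[0][0] + B[0][2] = -3 + 5 = 2, A[0][1] + B[1][2] = -2 + -5 = -7, A[0][2] + B[2][2] = 7 + 3 = 10) = -7 (attained at k = 1)
  C[1][0] = min over k of (A[1][0] + B[0][0] = 0 + 0 = 0, A[1][1] + B[1][0] = 0 + 5 = 5, A[1][2] + B[2][0] = 7 + 4 = 11) = 0 (attained at k = 0)
  C[1][1] = min over k of (A[1][0] + B[0][1] = 0 + 5 = 5, A[1][1] + B[1][1] = 0 + 9 = 9, A[1][2] + B[2][1] = 7 + 10 = 17) = 5 (attained at k = 0)
  C[1][2] = min over k of (A[1][0] + B[0][2] = 0 + 5 = 5, A[1][1] + B[1][2] = 0 + -5 = -5, A[1][2] + B[2][2] = 7 + 3 = 10) = -5 (attained at k = 1)
  C[2][0] = min over k of (A[2][0] + B[0][0] = 3 + 0 = 3, A[2][1] + B[1][0] = -1 + 5 = 4, A[2][2] + B[2][0] = 4 + 4 = 8) = 3 (attained at k = 0)
  C[2][1] = min over k of (A[2][0] + B[0][1] = 3 + 5 = 8, A[2][1] + B[1][1] = -1 + 9 = 8, A[2][2] + B[2][1] = 4 + 10 = 14) = 8 (attained at k = 0)
  C[2][2] = min over k of (A[2][0] + B[0][2] = 3 + 5 = 8, A[2][1] + B[1][2] = -1 + -5 = -6, A[2][2] + B[2][2] = 4 + 3 = 7) = -6 (attained at k = 1)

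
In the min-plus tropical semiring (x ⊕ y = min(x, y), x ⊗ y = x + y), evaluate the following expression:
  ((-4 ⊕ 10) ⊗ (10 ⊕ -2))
((-4 ⊕ 10) ⊗ (10 ⊕ -2)) = -6

Expand innermost to outermost. Recall ⊕ takes the minimum of its arguments and ⊗ takes their sum. Working out the expression ((-4 ⊕ 10) ⊗ (10 ⊕ -2)) gives -6.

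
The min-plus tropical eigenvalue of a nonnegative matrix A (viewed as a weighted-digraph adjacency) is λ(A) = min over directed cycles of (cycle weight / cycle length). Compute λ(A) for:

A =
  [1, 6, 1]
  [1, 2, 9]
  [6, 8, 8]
λ(A) = 1

Enumerate directed cycles and compute their means (weight / length). Sample:
  cycle 0 → 0: weight = 1, length = 1, mean = 1/1 ≈ 1.000
  cycle 1 → 1: weight = 2, length = 1, mean = 2/1 ≈ 2.000
  cycle 2 → 2: weight = 8, length = 1, mean = 8/1 ≈ 8.000
  cycle 0 → 1 → 0: weight = 7, length = 2, mean = 7/2 ≈ 3.500
  cycle 0 → 2 → 0: weight = 7, length = 2, mean = 7/2 ≈ 3.500
  cycle 1 → 0 → 1: weight = 7, length = 2, mean = 7/2 ≈ 3.500
Minimum mean = 1.000, attained e.g. along the cycle 0 → 0 with weight 1 and length 1. So λ(A) = 1/1 = 1.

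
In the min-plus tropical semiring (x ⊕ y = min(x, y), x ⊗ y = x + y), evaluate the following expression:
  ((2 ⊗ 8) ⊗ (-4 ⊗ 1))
((2 ⊗ 8) ⊗ (-4 ⊗ 1)) = 7

Expand innermost to outermost. Recall ⊕ takes the minimum of its arguments and ⊗ takes their sum. Working out the expression ((2 ⊗ 8) ⊗ (-4 ⊗ 1)) gives 7.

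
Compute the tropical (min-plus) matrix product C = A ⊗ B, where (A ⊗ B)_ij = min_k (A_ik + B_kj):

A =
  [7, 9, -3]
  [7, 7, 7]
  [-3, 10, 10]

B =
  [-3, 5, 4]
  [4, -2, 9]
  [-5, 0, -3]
A ⊗ B =
  [-8, -3, -6]
  [2, 5, 4]
  [-6, 2, 1]

Apply the min-plus product entry-by-entry:
  C[0][0] = min over k of (A[0][0] + B[0][0] = 7 + -3 = 4, A[0][1] + B[1][0] = 9 + 4 = 13, A[0][2] + B[2][0] = -3 + -5 = -8) = -8 (attained at k = 2)
  C[0][1] = min over k of (A[0][0] + B[0][1] = 7 + 5 = 12, A[0][1] + B[1][1] = 9 + -2 = 7, A[0][2] + B[2][1] = -3 + 0 = -3) = -3 (attained at k = 2)
  C[0][2] = min over k of (A[0][0] + B[0][2] = 7 + 4 = 11, A[0][1] + B[1][2] = 9 + 9 = 18, A[0][2] + B[2][2] = -3 + -3 = -6) = -6 (attained at k = 2)
  C[1][0] = min over k of (A[1][0] + B[0][0] = 7 + -3 = 4, A[1][1] + B[1][0] = 7 + 4 = 11, A[1][2] + B[2][0] = 7 + -5 = 2) = 2 (attained at k = 2)
  C[1][1] = min over k of (A[1][0] + B[0][1] = 7 + 5 = 12, A[1][1] + B[1][1] = 7 + -2 = 5, A[1][2] + B[2][1] = 7 + 0 = 7) = 5 (attained at k = 1)
  C[1][2] = min over k of (A[1][0] + B[0][2] = 7 + 4 = 11, A[1][1] + B[1][2] = 7 + 9 = 16, A[1][2] + B[2][2] = 7 + -3 = 4) = 4 (attained at k = 2)
  C[2][0] = min over k of (A[2][0] + B[0][0] = -3 + -3 = -6, A[2][1] + B[1][0] = 10 + 4 = 14, A[2][2] + B[2][0] = 10 + -5 = 5) = -6 (attained at k = 0)
  C[2][1] = min over k of (A[2][0] + B[0][1] = -3 + 5 = 2, A[2][1] + B[1][1] = 10 + -2 = 8, A[2][2] + B[2][1] = 10 + 0 = 10) = 2 (attained at k = 0)
  C[2][2] = min over k of (A[2][0] + B[0][2] = -3 + 4 = 1, A[2][1] + B[1][2] = 10 + 9 = 19, A[2][2] + B[2][2] = 10 + -3 = 7) = 1 (attained at k = 0)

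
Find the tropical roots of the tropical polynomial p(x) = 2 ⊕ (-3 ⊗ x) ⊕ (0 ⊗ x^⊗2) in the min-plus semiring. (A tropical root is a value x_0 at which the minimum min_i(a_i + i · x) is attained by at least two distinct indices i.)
Roots: {-3, 5}

Each tropical root is a break point of the lower envelope of the lines y = a_i + i · x (there are 3 lines, with slopes 0, 1, ..., 2). Only the lines that attain the minimum somewhere contribute to roots; other lines are dominated. Here the surviving (envelope) indices are i = 2, i = 1, i = 0.
Intersections between consecutive envelope lines give the roots: for adjacent envelope indices i < j the intersection is x = (a_i − a_j) / (j − i). Reading off the sorted break points: {-3, 5}.
Verification: at each break x_0, at least two indices attain the minimum of min_i(a_i + i · x_0).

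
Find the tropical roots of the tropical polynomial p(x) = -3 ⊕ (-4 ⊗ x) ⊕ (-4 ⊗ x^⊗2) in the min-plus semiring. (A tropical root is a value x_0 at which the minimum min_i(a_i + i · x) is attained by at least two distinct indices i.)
Roots: {0, 1}

Each tropical root is a break point of the lower envelope of the lines y = a_i + i · x (there are 3 lines, with slopes 0, 1, ..., 2). Only the lines that attain the minimum somewhere contribute to roots; other lines are dominated. Here the surviving (envelope) indices are i = 2, i = 1, i = 0.
Intersections between consecutive envelope lines give the roots: for adjacent envelope indices i < j the intersection is x = (a_i − a_j) / (j − i). Reading off the sorted break points: {0, 1}.
Verification: at each break x_0, at least two indices attain the minimum of min_i(a_i + i · x_0).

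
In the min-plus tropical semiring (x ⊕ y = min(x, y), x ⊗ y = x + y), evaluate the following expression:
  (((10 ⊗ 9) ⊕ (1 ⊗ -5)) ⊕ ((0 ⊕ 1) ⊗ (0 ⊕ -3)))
(((10 ⊗ 9) ⊕ (1 ⊗ -5)) ⊕ ((0 ⊕ 1) ⊗ (0 ⊕ -3))) = -4

Expand innermost to outermost. Recall ⊕ takes the minimum of its arguments and ⊗ takes their sum. Working out the expression (((10 ⊗ 9) ⊕ (1 ⊗ -5)) ⊕ ((0 ⊕ 1) ⊗ (0 ⊕ -3))) gives -4.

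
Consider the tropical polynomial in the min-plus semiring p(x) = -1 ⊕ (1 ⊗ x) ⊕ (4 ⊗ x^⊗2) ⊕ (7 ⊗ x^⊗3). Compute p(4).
p(4) = -1

A tropical monomial a ⊗ x^⊗i evaluates to a + i · x. Evaluating each term at x = 4:
  Term 0 contributes -1 + 0 · 4 = -1
  Term 1 contributes 1 + 1 · 4 = 5
  Term 2 contributes 4 + 2 · 4 = 12
  Term 3 contributes 7 + 3 · 4 = 19
p(4) = ⊕ of these = min[-1, 5, 12, 19] = -1.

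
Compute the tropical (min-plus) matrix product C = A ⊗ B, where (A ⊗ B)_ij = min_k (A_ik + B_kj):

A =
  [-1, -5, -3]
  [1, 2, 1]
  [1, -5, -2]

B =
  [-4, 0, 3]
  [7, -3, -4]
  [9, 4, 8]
A ⊗ B =
  [-5, -8, -9]
  [-3, -1, -2]
  [-3, -8, -9]

Apply the min-plus product entry-by-entry:
  C[0][0] = min over k of (A[0][0] + B[0][0] = -1 + -4 = -5, A[0][1] + B[1][0] = -5 + 7 = 2, A[0][2] + B[2][0] = -3 + 9 = 6) = -5 (attained at k = 0)
  C[0][1] = min over k of (A[0][0] + B[0][1] = -1 + 0 = -1, A[0][1] + B[1][1] = -5 + -3 = -8, A[0][2] + B[2][1] = -3 + 4 = 1) = -8 (attained at k = 1)
  C[0][2] = min over k of (A[0][0] + B[0][2] = -1 + 3 = 2, A[0][1] + B[1][2] = -5 + -4 = -9, A[0][2] + B[2][2] = -3 + 8 = 5) = -9 (attained at k = 1)
  C[1][0] = min over k of (A[1][0] + B[0][0] = 1 + -4 = -3, A[1][1] + B[1][0] = 2 + 7 = 9, A[1][2] + B[2][0] = 1 + 9 = 10) = -3 (attained at k = 0)
  C[1][1] = min over k of (A[1][0] + B[0][1] = 1 + 0 = 1, A[1][1] + B[1][1] = 2 + -3 = -1, A[1][2] + B[2][1] = 1 + 4 = 5) = -1 (attained at k = 1)
  C[1][2] = min over k of (A[1][0] + B[0][2] = 1 + 3 = 4, A[1][1] + B[1][2] = 2 + -4 = -2, A[1][2] + B[2][2] = 1 + 8 = 9) = -2 (attained at k = 1)
  C[2][0] = min over k of (A[2][0] + B[0][0] = 1 + -4 = -3, A[2][1] + B[1][0] = -5 + 7 = 2, A[2][2] + B[2][0] = -2 + 9 = 7) = -3 (attained at k = 0)
  C[2][1] = min over k of (A[2][0] + B[0][1] = 1 + 0 = 1, A[2][1] + B[1][1] = -5 + -3 = -8, A[2][2] + B[2][1] = -2 + 4 = 2) = -8 (attained at k = 1)
  C[2][2] = min over k of (A[2][0] + B[0][2] = 1 + 3 = 4, A[2][1] + B[1][2] = -5 + -4 = -9, A[2][2] + B[2][2] = -2 + 8 = 6) = -9 (attained at k = 1)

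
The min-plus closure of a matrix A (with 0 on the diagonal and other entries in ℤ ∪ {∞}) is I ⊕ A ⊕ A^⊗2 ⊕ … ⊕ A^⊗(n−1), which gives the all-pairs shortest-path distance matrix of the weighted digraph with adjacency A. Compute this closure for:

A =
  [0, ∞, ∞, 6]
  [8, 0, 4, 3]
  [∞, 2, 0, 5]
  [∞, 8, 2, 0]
Closure =
  [0, 10, 8, 6]
  [8, 0, 4, 3]
  [10, 2, 0, 5]
  [12, 4, 2, 0]

This is the Floyd-Warshall all-pairs shortest-path computation. For each intermediate vertex k = 0, 1, …, 3, update dist[i][j] ← min(dist[i][j], dist[i][k] + dist[k][j]). The final matrix gives, for each (i, j), the minimum total weight of any directed path from i to j (possibly empty when i = j).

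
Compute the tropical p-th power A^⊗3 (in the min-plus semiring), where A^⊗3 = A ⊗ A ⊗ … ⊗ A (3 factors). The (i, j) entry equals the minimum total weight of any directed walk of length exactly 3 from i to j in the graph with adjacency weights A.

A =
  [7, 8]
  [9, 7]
A^⊗3 =
  [21, 22]
  [23, 21]

Each entry (A^⊗3)_ij equals the minimum over all length-3 walks i = v_0 → v_1 → … → v_3 = j of Σ_t A[v_t][v_{t+1}]. For example, for (i, j) = (0, 1) we minimise over 4 possible intermediate vertex sequences; the minimum is 22, attained along the walk 0 → 0 → 0 → 1.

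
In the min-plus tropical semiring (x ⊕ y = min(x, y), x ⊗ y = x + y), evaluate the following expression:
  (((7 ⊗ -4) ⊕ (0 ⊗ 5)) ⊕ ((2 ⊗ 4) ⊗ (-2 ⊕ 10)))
(((7 ⊗ -4) ⊕ (0 ⊗ 5)) ⊕ ((2 ⊗ 4) ⊗ (-2 ⊕ 10))) = 3

Expand innermost to outermost. Recall ⊕ takes the minimum of its arguments and ⊗ takes their sum. Working out the expression (((7 ⊗ -4) ⊕ (0 ⊗ 5)) ⊕ ((2 ⊗ 4) ⊗ (-2 ⊕ 10))) gives 3.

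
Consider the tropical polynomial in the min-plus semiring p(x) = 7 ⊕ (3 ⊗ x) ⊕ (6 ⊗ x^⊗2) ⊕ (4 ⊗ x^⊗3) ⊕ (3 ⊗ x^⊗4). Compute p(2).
p(2) = 5

A tropical monomial a ⊗ x^⊗i evaluates to a + i · x. Evaluating each term at x = 2:
  Term 0 contributes 7 + 0 · 2 = 7
  Term 1 contributes 3 + 1 · 2 = 5
  Term 2 contributes 6 + 2 · 2 = 10
  Term 3 contributes 4 + 3 · 2 = 10
  Term 4 contributes 3 + 4 · 2 = 11
p(2) = ⊕ of these = min[7, 5, 10, 10, 11] = 5.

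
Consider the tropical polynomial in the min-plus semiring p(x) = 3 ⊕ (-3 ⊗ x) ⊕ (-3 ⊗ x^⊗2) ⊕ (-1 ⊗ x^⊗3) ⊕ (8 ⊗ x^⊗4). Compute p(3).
p(3) = 0

A tropical monomial a ⊗ x^⊗i evaluates to a + i · x. Evaluating each term at x = 3:
  Term 0 contributes 3 + 0 · 3 = 3
  Term 1 contributes -3 + 1 · 3 = 0
  Term 2 contributes -3 + 2 · 3 = 3
  Term 3 contributes -1 + 3 · 3 = 8
  Term 4 contributes 8 + 4 · 3 = 20
p(3) = ⊕ of these = min[3, 0, 3, 8, 20] = 0.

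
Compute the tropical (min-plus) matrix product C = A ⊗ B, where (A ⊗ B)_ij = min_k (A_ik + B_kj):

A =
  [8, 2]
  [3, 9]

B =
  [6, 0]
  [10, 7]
A ⊗ B =
  [12, 8]
  [9, 3]

Apply the min-plus product entry-by-entry:
  C[0][0] = min over k of (A[0][0] + B[0][0] = 8 + 6 = 14, A[0][1] + B[1][0] = 2 + 10 = 12) = 12 (attained at k = 1)
  C[0][1] = min over k of (A[0][0] + B[0][1] = 8 + 0 = 8, A[0][1] + B[1][1] = 2 + 7 = 9) = 8 (attained at k = 0)
  C[1][0] = min over k of (A[1][0] + B[0][0] = 3 + 6 = 9, A[1][1] + B[1][0] = 9 + 10 = 19) = 9 (attained at k = 0)
  C[1][1] = min over k of (A[1][0] + B[0][1] = 3 + 0 = 3, A[1][1] + B[1][1] = 9 + 7 = 16) = 3 (attained at k = 0)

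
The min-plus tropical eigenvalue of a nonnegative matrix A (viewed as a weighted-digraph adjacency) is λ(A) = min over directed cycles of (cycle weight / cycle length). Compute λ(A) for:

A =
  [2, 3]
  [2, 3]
λ(A) = 2

Enumerate directed cycles and compute their means (weight / length). Sample:
  cycle 0 → 0: weight = 2, length = 1, mean = 2/1 ≈ 2.000
  cycle 1 → 1: weight = 3, length = 1, mean = 3/1 ≈ 3.000
  cycle 0 → 1 → 0: weight = 5, length = 2, mean = 5/2 ≈ 2.500
  cycle 1 → 0 → 1: weight = 5, length = 2, mean = 5/2 ≈ 2.500
Minimum mean = 2.000, attained e.g. along the cycle 0 → 0 with weight 2 and length 1. So λ(A) = 2/1 = 2.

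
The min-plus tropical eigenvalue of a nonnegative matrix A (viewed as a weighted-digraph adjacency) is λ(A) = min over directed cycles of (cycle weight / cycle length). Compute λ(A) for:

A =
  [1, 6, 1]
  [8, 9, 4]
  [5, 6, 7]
λ(A) = 1

Enumerate directed cycles and compute their means (weight / length). Sample:
  cycle 0 → 0: weight = 1, length = 1, mean = 1/1 ≈ 1.000
  cycle 1 → 1: weight = 9, length = 1, mean = 9/1 ≈ 9.000
  cycle 2 → 2: weight = 7, length = 1, mean = 7/1 ≈ 7.000
  cycle 0 → 1 → 0: weight = 14, length = 2, mean = 14/2 ≈ 7.000
  cycle 0 → 2 → 0: weight = 6, length = 2, mean = 6/2 ≈ 3.000
  cycle 1 → 0 → 1: weight = 14, length = 2, mean = 14/2 ≈ 7.000
Minimum mean = 1.000, attained e.g. along the cycle 0 → 0 with weight 1 and length 1. So λ(A) = 1/1 = 1.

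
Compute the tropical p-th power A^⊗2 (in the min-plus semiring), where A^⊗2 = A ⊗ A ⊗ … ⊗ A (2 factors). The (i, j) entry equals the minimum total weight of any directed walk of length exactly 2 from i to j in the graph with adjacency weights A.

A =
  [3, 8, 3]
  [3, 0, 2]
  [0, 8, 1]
A^⊗2 =
  [3, 8, 4]
  [2, 0, 2]
  [1, 8, 2]

Each entry (A^⊗2)_ij equals the minimum over all length-2 walks i = v_0 → v_1 → … → v_2 = j of Σ_t A[v_t][v_{t+1}]. For example, for (i, j) = (0, 2) we minimise over 3 possible intermediate vertex sequences; the minimum is 4, attained along the walk 0 → 2 → 2.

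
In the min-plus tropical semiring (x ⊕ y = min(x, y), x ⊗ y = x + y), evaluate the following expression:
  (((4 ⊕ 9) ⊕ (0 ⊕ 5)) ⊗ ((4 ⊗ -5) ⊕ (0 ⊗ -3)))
(((4 ⊕ 9) ⊕ (0 ⊕ 5)) ⊗ ((4 ⊗ -5) ⊕ (0 ⊗ -3))) = -3

Expand innermost to outermost. Recall ⊕ takes the minimum of its arguments and ⊗ takes their sum. Working out the expression (((4 ⊕ 9) ⊕ (0 ⊕ 5)) ⊗ ((4 ⊗ -5) ⊕ (0 ⊗ -3))) gives -3.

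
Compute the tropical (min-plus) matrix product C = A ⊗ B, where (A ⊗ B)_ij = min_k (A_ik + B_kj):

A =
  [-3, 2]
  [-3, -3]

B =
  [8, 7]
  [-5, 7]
A ⊗ B =
  [-3, 4]
  [-8, 4]

Apply the min-plus product entry-by-entry:
  C[0][0] = min over k of (A[0][0] + B[0][0] = -3 + 8 = 5, A[0][1] + B[1][0] = 2 + -5 = -3) = -3 (attained at k = 1)
  C[0][1] = min over k of (A[0][0] + B[0][1] = -3 + 7 = 4, A[0][1] + B[1][1] = 2 + 7 = 9) = 4 (attained at k = 0)
  C[1][0] = min over k of (A[1][0] + B[0][0] = -3 + 8 = 5, A[1][1] + B[1][0] = -3 + -5 = -8) = -8 (attained at k = 1)
  C[1][1] = min over k of (A[1][0] + B[0][1] = -3 + 7 = 4, A[1][1] + B[1][1] = -3 + 7 = 4) = 4 (attained at k = 0)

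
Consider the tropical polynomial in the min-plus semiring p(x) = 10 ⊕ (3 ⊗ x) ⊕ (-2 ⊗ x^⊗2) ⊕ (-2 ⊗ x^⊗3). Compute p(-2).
p(-2) = -8

A tropical monomial a ⊗ x^⊗i evaluates to a + i · x. Evaluating each term at x = -2:
  Term 0 contributes 10 + 0 · -2 = 10
  Term 1 contributes 3 + 1 · -2 = 1
  Term 2 contributes -2 + 2 · -2 = -6
  Term 3 contributes -2 + 3 · -2 = -8
p(-2) = ⊕ of these = min[10, 1, -6, -8] = -8.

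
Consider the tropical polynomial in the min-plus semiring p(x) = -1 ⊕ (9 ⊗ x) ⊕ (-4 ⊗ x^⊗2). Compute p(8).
p(8) = -1

A tropical monomial a ⊗ x^⊗i evaluates to a + i · x. Evaluating each term at x = 8:
  Term 0 contributes -1 + 0 · 8 = -1
  Term 1 contributes 9 + 1 · 8 = 17
  Term 2 contributes -4 + 2 · 8 = 12
p(8) = ⊕ of these = min[-1, 17, 12] = -1.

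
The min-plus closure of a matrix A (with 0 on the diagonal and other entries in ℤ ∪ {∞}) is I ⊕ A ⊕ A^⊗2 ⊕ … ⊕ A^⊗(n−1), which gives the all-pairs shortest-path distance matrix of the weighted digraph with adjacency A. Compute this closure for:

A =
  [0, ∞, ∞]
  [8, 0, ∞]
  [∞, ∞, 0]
Closure =
  [0, ∞, ∞]
  [8, 0, ∞]
  [∞, ∞, 0]

This is the Floyd-Warshall all-pairs shortest-path computation. For each intermediate vertex k = 0, 1, …, 2, update dist[i][j] ← min(dist[i][j], dist[i][k] + dist[k][j]). The final matrix gives, for each (i, j), the minimum total weight of any directed path from i to j (possibly empty when i = j).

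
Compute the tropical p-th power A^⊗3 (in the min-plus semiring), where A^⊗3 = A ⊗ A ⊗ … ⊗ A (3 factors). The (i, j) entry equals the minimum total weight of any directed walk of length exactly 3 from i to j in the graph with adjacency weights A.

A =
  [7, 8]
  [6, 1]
A^⊗3 =
  [15, 10]
  [8, 3]

Each entry (A^⊗3)_ij equals the minimum over all length-3 walks i = v_0 → v_1 → … → v_3 = j of Σ_t A[v_t][v_{t+1}]. For example, for (i, j) = (0, 1) we minimise over 4 possible intermediate vertex sequences; the minimum is 10, attained along the walk 0 → 1 → 1 → 1.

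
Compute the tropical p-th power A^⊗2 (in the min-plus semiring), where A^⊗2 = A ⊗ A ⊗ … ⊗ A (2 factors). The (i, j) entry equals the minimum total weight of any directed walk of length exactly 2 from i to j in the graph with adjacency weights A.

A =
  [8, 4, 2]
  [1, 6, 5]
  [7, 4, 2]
A^⊗2 =
  [5, 6, 4]
  [7, 5, 3]
  [5, 6, 4]

Each entry (A^⊗2)_ij equals the minimum over all length-2 walks i = v_0 → v_1 → … → v_2 = j of Σ_t A[v_t][v_{t+1}]. For example, for (i, j) = (0, 2) we minimise over 3 possible intermediate vertex sequences; the minimum is 4, attained along the walk 0 → 2 → 2.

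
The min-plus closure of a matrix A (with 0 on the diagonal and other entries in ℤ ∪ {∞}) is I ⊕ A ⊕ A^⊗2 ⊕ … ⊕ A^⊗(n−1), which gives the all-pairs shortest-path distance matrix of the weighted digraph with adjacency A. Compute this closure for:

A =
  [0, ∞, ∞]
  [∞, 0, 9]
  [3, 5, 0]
Closure =
  [0, ∞, ∞]
  [12, 0, 9]
  [3, 5, 0]

This is the Floyd-Warshall all-pairs shortest-path computation. For each intermediate vertex k = 0, 1, …, 2, update dist[i][j] ← min(dist[i][j], dist[i][k] + dist[k][j]). The final matrix gives, for each (i, j), the minimum total weight of any directed path from i to j (possibly empty when i = j).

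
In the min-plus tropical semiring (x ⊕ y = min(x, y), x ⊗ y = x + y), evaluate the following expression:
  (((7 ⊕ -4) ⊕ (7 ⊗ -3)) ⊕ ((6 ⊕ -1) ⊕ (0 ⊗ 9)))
(((7 ⊕ -4) ⊕ (7 ⊗ -3)) ⊕ ((6 ⊕ -1) ⊕ (0 ⊗ 9))) = -4

Expand innermost to outermost. Recall ⊕ takes the minimum of its arguments and ⊗ takes their sum. Working out the expression (((7 ⊕ -4) ⊕ (7 ⊗ -3)) ⊕ ((6 ⊕ -1) ⊕ (0 ⊗ 9))) gives -4.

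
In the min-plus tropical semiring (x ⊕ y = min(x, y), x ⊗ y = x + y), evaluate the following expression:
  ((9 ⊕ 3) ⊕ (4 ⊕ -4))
((9 ⊕ 3) ⊕ (4 ⊕ -4)) = -4

Expand innermost to outermost. Recall ⊕ takes the minimum of its arguments and ⊗ takes their sum. Working out the expression ((9 ⊕ 3) ⊕ (4 ⊕ -4)) gives -4.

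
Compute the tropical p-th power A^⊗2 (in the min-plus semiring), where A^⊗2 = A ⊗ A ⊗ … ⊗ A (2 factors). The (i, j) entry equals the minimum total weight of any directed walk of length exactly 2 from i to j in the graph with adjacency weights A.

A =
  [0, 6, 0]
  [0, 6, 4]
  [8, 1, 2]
A^⊗2 =
  [0, 1, 0]
  [0, 5, 0]
  [1, 3, 4]

Each entry (A^⊗2)_ij equals the minimum over all length-2 walks i = v_0 → v_1 → … → v_2 = j of Σ_t A[v_t][v_{t+1}]. For example, for (i, j) = (0, 2) we minimise over 3 possible intermediate vertex sequences; the minimum is 0, attained along the walk 0 → 0 → 2.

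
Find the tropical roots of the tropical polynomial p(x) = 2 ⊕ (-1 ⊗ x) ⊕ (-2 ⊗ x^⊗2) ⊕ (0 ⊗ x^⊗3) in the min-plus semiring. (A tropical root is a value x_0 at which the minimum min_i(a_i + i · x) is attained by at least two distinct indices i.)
Roots: {-2, 1, 3}

Each tropical root is a break point of the lower envelope of the lines y = a_i + i · x (there are 4 lines, with slopes 0, 1, ..., 3). Only the lines that attain the minimum somewhere contribute to roots; other lines are dominated. Here the surviving (envelope) indices are i = 3, i = 2, i = 1, i = 0.
Intersections between consecutive envelope lines give the roots: for adjacent envelope indices i < j the intersection is x = (a_i − a_j) / (j − i). Reading off the sorted break points: {-2, 1, 3}.
Verification: at each break x_0, at least two indices attain the minimum of min_i(a_i + i · x_0).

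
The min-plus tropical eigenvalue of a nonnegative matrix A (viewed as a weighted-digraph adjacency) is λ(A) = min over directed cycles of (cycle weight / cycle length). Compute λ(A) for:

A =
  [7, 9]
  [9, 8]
λ(A) = 7

Enumerate directed cycles and compute their means (weight / length). Sample:
  cycle 0 → 0: weight = 7, length = 1, mean = 7/1 ≈ 7.000
  cycle 1 → 1: weight = 8, length = 1, mean = 8/1 ≈ 8.000
  cycle 0 → 1 → 0: weight = 18, length = 2, mean = 18/2 ≈ 9.000
  cycle 1 → 0 → 1: weight = 18, length = 2, mean = 18/2 ≈ 9.000
Minimum mean = 7.000, attained e.g. along the cycle 0 → 0 with weight 7 and length 1. So λ(A) = 7/1 = 7.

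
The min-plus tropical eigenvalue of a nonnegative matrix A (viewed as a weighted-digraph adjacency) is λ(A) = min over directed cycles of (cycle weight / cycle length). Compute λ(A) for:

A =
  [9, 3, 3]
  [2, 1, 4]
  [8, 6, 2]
λ(A) = 1

Enumerate directed cycles and compute their means (weight / length). Sample:
  cycle 0 → 0: weight = 9, length = 1, mean = 9/1 ≈ 9.000
  cycle 1 → 1: weight = 1, length = 1, mean = 1/1 ≈ 1.000
  cycle 2 → 2: weight = 2, length = 1, mean = 2/1 ≈ 2.000
  cycle 0 → 1 → 0: weight = 5, length = 2, mean = 5/2 ≈ 2.500
  cycle 0 → 2 → 0: weight = 11, length = 2, mean = 11/2 ≈ 5.500
  cycle 1 → 0 → 1: weight = 5, length = 2, mean = 5/2 ≈ 2.500
Minimum mean = 1.000, attained e.g. along the cycle 1 → 1 with weight 1 and length 1. So λ(A) = 1/1 = 1.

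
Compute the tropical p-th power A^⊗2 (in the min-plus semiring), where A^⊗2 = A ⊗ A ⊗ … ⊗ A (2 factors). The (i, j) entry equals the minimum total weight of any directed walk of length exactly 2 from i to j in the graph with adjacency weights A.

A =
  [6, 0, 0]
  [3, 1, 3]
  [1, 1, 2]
A^⊗2 =
  [1, 1, 2]
  [4, 2, 3]
  [3, 1, 1]

Each entry (A^⊗2)_ij equals the minimum over all length-2 walks i = v_0 → v_1 → … → v_2 = j of Σ_t A[v_t][v_{t+1}]. For example, for (i, j) = (0, 2) we minimise over 3 possible intermediate vertex sequences; the minimum is 2, attained along the walk 0 → 2 → 2.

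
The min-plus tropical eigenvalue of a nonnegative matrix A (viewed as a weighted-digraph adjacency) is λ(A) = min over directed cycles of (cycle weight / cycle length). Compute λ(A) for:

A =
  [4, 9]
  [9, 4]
λ(A) = 4

Enumerate directed cycles and compute their means (weight / length). Sample:
  cycle 0 → 0: weight = 4, length = 1, mean = 4/1 ≈ 4.000
  cycle 1 → 1: weight = 4, length = 1, mean = 4/1 ≈ 4.000
  cycle 0 → 1 → 0: weight = 18, length = 2, mean = 18/2 ≈ 9.000
  cycle 1 → 0 → 1: weight = 18, length = 2, mean = 18/2 ≈ 9.000
Minimum mean = 4.000, attained e.g. along the cycle 0 → 0 with weight 4 and length 1. So λ(A) = 4/1 = 4.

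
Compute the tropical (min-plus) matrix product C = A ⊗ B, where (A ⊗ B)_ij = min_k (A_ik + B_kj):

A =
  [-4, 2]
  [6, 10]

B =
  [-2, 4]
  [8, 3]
A ⊗ B =
  [-6, 0]
  [4, 10]

Apply the min-plus product entry-by-entry:
  C[0][0] = min over k of (A[0][0] + B[0][0] = -4 + -2 = -6, A[0][1] + B[1][0] = 2 + 8 = 10) = -6 (attained at k = 0)
  C[0][1] = min over k of (A[0][0] + B[0][1] = -4 + 4 = 0, A[0][1] + B[1][1] = 2 + 3 = 5) = 0 (attained at k = 0)
  C[1][0] = min over k of (A[1][0] + B[0][0] = 6 + -2 = 4, A[1][1] + B[1][0] = 10 + 8 = 18) = 4 (attained at k = 0)
  C[1][1] = min over k of (A[1][0] + B[0][1] = 6 + 4 = 10, A[1][1] + B[1][1] = 10 + 3 = 13) = 10 (attained at k = 0)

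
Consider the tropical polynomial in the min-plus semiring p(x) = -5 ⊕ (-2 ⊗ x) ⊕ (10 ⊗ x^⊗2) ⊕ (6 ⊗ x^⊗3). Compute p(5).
p(5) = -5

A tropical monomial a ⊗ x^⊗i evaluates to a + i · x. Evaluating each term at x = 5:
  Term 0 contributes -5 + 0 · 5 = -5
  Term 1 contributes -2 + 1 · 5 = 3
  Term 2 contributes 10 + 2 · 5 = 20
  Term 3 contributes 6 + 3 · 5 = 21
p(5) = ⊕ of these = min[-5, 3, 20, 21] = -5.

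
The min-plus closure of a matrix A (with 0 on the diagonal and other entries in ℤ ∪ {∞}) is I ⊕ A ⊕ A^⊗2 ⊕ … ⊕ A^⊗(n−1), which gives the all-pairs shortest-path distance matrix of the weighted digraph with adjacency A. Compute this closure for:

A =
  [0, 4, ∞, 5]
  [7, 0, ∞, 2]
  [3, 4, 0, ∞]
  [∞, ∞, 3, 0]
Closure =
  [0, 4, 8, 5]
  [7, 0, 5, 2]
  [3, 4, 0, 6]
  [6, 7, 3, 0]

This is the Floyd-Warshall all-pairs shortest-path computation. For each intermediate vertex k = 0, 1, …, 3, update dist[i][j] ← min(dist[i][j], dist[i][k] + dist[k][j]). The final matrix gives, for each (i, j), the minimum total weight of any directed path from i to j (possibly empty when i = j).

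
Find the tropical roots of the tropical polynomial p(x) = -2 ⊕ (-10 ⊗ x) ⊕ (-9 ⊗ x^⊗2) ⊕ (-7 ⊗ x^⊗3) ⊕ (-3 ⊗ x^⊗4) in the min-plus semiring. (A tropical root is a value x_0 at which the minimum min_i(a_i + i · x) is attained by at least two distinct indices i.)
Roots: {-4, -2, -1, 8}

Each tropical root is a break point of the lower envelope of the lines y = a_i + i · x (there are 5 lines, with slopes 0, 1, ..., 4). Only the lines that attain the minimum somewhere contribute to roots; other lines are dominated. Here the surviving (envelope) indices are i = 4, i = 3, i = 2, i = 1, i = 0.
Intersections between consecutive envelope lines give the roots: for adjacent envelope indices i < j the intersection is x = (a_i − a_j) / (j − i). Reading off the sorted break points: {-4, -2, -1, 8}.
Verification: at each break x_0, at least two indices attain the minimum of min_i(a_i + i · x_0).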